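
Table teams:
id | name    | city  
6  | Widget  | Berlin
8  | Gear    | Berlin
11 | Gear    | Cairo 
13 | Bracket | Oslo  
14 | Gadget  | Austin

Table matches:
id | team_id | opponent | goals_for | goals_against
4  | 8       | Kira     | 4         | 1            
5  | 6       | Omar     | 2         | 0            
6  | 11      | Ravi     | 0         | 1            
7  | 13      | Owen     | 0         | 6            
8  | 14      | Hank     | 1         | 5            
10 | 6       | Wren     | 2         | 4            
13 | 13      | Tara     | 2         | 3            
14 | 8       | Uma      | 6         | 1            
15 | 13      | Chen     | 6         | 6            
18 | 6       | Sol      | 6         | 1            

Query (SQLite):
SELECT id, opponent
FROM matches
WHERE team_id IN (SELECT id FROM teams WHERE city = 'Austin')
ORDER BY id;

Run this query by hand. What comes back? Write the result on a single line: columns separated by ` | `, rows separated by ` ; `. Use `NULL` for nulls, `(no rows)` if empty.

8 | Hank

Inner query: teams.id where city = 'Austin'.
Outer: keep matches rows whose team_id is in that set.
Inner query → {14}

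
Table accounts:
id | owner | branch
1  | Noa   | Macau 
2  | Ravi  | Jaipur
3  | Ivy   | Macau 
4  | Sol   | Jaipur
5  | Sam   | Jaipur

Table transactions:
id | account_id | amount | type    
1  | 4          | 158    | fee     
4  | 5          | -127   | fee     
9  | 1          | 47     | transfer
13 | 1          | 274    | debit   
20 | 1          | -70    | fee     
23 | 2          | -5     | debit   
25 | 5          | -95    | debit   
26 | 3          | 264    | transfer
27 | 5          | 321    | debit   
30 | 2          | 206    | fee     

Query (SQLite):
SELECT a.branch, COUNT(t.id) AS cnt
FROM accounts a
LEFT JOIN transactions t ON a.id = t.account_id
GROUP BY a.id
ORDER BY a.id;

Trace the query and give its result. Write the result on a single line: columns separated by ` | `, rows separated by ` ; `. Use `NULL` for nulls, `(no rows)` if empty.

Macau | 3 ; Jaipur | 2 ; Macau | 1 ; Jaipur | 1 ; Jaipur | 3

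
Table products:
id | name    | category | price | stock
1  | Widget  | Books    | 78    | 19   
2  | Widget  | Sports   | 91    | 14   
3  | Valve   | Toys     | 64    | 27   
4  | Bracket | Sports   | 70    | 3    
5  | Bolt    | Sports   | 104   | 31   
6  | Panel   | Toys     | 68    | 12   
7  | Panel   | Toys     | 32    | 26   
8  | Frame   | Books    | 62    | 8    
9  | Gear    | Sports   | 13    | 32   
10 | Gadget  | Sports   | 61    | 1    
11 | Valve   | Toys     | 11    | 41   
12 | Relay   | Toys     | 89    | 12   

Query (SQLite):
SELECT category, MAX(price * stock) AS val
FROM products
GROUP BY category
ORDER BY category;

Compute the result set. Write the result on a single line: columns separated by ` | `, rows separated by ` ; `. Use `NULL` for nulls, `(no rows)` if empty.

Books | 1482 ; Sports | 3224 ; Toys | 1728

For each row compute price * stock.
Group by category; take MAX of the expression per group.
  Books: ids {1, 8} → MAX(price * stock)=1482
  Sports: ids {2, 4, 5, 9, 10} → MAX(price * stock)=3224
  Toys: ids {3, 6, 7, 11, 12} → MAX(price * stock)=1728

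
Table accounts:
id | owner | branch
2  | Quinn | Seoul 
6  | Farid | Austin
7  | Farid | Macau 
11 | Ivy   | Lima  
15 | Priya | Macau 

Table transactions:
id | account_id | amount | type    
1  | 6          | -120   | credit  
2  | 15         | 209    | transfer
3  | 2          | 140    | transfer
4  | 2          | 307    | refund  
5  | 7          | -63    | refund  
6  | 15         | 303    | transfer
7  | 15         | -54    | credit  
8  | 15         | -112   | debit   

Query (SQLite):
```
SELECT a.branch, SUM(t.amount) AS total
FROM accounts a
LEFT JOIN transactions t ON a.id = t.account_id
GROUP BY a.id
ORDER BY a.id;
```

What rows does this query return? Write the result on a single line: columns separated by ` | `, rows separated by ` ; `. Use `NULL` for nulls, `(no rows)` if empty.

LEFT JOIN keeps every accounts row; unmatched ones get NULL for transactions columns.
Group by accounts.id and compute SUM(t.amount). SUM over an all-NULL group is NULL.
  2: ids {3, 4} → SUM(t.amount)=447
  6: ids {1} → SUM(t.amount)=-120
  7: ids {5} → SUM(t.amount)=-63
  11: ids {—} → SUM(t.amount)=NULL
  15: ids {2, 6, 7, 8} → SUM(t.amount)=346

Seoul | 447 ; Austin | -120 ; Macau | -63 ; Lima | NULL ; Macau | 346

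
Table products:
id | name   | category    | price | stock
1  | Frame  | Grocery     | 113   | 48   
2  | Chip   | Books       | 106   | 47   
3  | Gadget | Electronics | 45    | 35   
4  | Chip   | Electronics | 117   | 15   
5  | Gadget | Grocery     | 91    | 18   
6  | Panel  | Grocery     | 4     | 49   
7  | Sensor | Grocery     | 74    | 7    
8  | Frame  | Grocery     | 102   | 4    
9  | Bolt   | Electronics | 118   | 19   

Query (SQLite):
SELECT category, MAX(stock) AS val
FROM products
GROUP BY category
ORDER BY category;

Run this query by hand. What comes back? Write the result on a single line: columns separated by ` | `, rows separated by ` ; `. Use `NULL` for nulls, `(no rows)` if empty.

Partition products by category; compute MAX(stock) within each group.
  Books: ids {2} → MAX(stock)=47
  Electronics: ids {3, 4, 9} → MAX(stock)=35
  Grocery: ids {1, 5, 6, 7, 8} → MAX(stock)=49

Books | 47 ; Electronics | 35 ; Grocery | 49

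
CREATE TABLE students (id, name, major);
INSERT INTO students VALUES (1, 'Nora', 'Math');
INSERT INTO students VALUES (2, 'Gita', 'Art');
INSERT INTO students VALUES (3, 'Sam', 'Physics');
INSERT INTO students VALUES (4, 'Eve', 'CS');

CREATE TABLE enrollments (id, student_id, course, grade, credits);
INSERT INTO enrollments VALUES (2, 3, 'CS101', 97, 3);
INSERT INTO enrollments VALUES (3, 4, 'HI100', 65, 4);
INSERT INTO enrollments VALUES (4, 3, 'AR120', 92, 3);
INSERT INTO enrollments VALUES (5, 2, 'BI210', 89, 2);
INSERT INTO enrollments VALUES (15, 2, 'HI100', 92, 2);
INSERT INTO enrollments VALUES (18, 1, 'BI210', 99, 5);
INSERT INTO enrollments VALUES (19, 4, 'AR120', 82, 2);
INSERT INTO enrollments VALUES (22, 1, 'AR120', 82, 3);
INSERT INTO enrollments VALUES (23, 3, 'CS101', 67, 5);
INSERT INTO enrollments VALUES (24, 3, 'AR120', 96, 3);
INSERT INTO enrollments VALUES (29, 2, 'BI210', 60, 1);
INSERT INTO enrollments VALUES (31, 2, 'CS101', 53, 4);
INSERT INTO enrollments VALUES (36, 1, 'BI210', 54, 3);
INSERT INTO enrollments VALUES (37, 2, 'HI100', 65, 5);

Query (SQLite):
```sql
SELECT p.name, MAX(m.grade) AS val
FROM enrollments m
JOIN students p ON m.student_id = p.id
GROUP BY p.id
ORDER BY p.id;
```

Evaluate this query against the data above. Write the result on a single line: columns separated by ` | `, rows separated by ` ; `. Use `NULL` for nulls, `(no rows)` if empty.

Nora | 99 ; Gita | 92 ; Sam | 97 ; Eve | 82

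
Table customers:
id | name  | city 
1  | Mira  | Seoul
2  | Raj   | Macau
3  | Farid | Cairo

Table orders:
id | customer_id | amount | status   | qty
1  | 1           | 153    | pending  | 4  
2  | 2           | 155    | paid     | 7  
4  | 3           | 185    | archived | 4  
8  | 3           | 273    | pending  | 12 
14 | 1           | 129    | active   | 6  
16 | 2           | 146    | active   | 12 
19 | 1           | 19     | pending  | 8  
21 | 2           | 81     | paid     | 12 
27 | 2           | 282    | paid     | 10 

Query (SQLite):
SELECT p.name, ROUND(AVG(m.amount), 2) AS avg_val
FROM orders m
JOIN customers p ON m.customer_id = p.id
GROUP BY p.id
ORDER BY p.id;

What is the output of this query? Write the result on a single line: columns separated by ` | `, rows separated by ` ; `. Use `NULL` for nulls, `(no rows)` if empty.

Mira | 100.33 ; Raj | 166 ; Farid | 229

Join each orders row to its customers via customer_id.
Group joined rows by customers.id; compute ROUND(AVG(m.amount), 2) per group.
  1: ids {1, 14, 19} → ROUND(AVG(m.amount), 2)=100.33
  2: ids {2, 16, 21, 27} → ROUND(AVG(m.amount), 2)=166
  3: ids {4, 8} → ROUND(AVG(m.amount), 2)=229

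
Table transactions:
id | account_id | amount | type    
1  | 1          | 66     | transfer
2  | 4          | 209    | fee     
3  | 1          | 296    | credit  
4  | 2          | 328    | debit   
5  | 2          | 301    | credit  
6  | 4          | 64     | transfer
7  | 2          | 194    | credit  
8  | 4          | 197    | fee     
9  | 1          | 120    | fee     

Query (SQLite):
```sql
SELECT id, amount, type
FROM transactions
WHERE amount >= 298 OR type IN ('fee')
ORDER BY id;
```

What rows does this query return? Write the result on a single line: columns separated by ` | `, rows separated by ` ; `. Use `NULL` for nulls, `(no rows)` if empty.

2 | 209 | fee ; 4 | 328 | debit ; 5 | 301 | credit ; 8 | 197 | fee ; 9 | 120 | fee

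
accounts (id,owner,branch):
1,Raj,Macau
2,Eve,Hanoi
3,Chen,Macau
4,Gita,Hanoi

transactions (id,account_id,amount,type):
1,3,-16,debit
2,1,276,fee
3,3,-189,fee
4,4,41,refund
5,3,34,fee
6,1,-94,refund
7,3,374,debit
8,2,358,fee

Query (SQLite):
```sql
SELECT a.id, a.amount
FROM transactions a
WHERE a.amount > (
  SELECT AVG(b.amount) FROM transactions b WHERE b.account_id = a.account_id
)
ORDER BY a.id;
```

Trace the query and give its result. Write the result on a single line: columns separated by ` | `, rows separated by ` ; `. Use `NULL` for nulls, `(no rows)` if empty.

2 | 276 ; 7 | 374

For each transactions row a, compute AVG(amount) over rows sharing a.account_id.
Keep row a if a.amount > that per-group AVG.
  account_id=1: AVG(amount) = 91.0
  account_id=2: AVG(amount) = 358.0
  account_id=3: AVG(amount) = 50.75
  account_id=4: AVG(amount) = 41.0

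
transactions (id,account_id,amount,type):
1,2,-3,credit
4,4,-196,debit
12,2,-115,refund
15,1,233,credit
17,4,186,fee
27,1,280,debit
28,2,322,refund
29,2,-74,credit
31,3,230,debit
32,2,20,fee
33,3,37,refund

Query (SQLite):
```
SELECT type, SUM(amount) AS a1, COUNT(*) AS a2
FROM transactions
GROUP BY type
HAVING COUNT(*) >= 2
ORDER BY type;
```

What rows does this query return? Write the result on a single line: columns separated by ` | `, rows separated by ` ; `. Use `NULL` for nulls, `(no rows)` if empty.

Group transactions by type.
Per group compute: SUM(amount), COUNT(*).
HAVING: drop groups with fewer than 2 rows.
  credit: ids {1, 15, 29} → SUM(amount)=156, COUNT(*)=3
  debit: ids {4, 27, 31} → SUM(amount)=314, COUNT(*)=3
  fee: ids {17, 32} → SUM(amount)=206, COUNT(*)=2
  refund: ids {12, 28, 33} → SUM(amount)=244, COUNT(*)=3

credit | 156 | 3 ; debit | 314 | 3 ; fee | 206 | 2 ; refund | 244 | 3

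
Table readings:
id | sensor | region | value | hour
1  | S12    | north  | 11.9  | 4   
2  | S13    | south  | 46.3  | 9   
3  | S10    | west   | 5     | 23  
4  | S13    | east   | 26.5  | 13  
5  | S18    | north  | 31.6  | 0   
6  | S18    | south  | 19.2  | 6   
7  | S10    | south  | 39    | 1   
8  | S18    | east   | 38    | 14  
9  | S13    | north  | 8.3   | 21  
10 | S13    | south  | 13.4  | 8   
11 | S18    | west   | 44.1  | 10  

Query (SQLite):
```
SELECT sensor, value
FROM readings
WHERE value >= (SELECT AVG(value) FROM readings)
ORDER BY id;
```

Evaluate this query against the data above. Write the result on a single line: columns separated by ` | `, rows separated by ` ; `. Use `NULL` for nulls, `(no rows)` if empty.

Scalar subquery: AVG(value) over all readings rows = 25.754545 (≈; comparison uses full precision).
Keep rows where value >= that value.

S13 | 46.3 ; S13 | 26.5 ; S18 | 31.6 ; S10 | 39 ; S18 | 38 ; S18 | 44.1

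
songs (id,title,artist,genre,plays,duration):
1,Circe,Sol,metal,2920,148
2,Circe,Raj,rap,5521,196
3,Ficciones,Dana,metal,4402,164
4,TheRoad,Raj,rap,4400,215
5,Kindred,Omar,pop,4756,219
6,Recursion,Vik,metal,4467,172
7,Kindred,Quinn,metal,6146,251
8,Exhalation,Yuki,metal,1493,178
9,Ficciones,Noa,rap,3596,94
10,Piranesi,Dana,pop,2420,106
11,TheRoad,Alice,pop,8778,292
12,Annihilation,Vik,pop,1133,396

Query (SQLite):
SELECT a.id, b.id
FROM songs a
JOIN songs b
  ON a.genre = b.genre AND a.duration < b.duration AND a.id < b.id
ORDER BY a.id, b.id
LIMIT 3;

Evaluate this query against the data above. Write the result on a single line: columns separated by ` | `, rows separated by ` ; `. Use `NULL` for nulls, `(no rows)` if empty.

1 | 3 ; 1 | 6 ; 1 | 7

Pairs (a,b) with same genre, a.duration < b.duration, a.id < b.id.
genre groups: metal:{1,3,6,7,8} pop:{5,10,11,12} rap:{2,4,9}
Ordered by (a.id, b.id); first 3.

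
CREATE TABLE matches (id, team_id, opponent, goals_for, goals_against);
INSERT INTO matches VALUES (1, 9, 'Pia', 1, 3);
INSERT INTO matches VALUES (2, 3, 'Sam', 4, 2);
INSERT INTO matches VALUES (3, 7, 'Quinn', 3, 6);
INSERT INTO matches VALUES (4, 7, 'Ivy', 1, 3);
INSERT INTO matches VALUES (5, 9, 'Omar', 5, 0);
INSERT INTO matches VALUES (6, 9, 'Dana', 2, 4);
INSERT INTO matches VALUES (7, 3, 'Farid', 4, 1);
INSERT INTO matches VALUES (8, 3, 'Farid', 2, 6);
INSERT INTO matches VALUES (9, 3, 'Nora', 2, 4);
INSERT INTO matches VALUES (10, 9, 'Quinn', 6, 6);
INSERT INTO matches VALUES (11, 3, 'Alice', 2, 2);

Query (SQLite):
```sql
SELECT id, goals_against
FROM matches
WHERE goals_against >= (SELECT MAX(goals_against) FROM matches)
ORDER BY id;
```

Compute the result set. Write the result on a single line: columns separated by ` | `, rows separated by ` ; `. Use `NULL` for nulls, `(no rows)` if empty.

3 | 6 ; 8 | 6 ; 10 | 6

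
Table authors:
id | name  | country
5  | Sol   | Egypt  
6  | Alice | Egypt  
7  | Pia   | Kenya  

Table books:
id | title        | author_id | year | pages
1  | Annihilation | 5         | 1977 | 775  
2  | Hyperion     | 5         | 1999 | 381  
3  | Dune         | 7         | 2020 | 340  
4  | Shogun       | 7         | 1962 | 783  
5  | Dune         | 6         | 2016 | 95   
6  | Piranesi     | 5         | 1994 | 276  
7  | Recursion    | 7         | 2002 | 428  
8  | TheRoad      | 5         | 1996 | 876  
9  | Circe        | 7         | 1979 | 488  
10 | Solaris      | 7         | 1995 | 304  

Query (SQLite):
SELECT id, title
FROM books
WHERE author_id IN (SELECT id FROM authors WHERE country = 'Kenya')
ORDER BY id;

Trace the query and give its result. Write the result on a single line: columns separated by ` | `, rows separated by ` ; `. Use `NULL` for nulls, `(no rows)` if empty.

Inner query: authors.id where country = 'Kenya'.
Outer: keep books rows whose author_id is in that set.
Inner query → {7}

3 | Dune ; 4 | Shogun ; 7 | Recursion ; 9 | Circe ; 10 | Solaris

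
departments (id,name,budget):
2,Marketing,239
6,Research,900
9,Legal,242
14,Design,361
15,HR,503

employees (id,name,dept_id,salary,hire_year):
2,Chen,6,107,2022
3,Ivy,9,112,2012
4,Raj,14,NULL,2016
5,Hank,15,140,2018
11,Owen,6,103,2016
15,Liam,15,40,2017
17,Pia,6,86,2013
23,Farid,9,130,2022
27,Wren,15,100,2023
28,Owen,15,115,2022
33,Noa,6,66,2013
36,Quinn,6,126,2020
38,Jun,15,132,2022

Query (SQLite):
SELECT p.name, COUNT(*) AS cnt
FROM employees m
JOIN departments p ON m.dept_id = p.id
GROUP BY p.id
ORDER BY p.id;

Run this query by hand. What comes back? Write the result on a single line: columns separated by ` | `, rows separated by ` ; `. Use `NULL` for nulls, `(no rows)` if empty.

Research | 5 ; Legal | 2 ; Design | 1 ; HR | 5

Join each employees row to its departments via dept_id.
Group joined rows by departments.id; compute COUNT(*) per group.
  6: ids {2, 11, 17, 33, 36} → COUNT(*)=5
  9: ids {3, 23} → COUNT(*)=2
  14: ids {4} → COUNT(*)=1
  15: ids {5, 15, 27, 28, 38} → COUNT(*)=5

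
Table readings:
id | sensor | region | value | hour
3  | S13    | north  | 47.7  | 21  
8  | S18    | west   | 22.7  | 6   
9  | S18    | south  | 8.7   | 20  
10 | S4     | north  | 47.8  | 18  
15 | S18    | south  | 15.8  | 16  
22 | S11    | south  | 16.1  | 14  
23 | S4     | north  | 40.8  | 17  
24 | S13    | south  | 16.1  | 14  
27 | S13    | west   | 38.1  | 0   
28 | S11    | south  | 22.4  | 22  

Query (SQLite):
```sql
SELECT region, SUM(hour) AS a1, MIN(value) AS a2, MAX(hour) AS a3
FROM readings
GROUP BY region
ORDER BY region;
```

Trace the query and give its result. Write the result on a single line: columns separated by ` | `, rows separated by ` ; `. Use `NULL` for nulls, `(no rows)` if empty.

north | 56 | 40.8 | 21 ; south | 86 | 8.7 | 22 ; west | 6 | 22.7 | 6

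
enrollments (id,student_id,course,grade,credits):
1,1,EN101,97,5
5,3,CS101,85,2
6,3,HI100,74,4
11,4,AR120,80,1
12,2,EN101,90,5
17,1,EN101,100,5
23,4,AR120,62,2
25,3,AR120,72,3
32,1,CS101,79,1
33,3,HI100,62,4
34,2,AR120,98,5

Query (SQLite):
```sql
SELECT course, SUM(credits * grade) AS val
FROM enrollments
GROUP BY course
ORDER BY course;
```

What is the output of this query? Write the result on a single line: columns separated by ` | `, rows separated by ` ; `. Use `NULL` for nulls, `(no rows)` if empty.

AR120 | 910 ; CS101 | 249 ; EN101 | 1435 ; HI100 | 544

For each row compute credits * grade.
Group by course; take SUM of the expression per group.
  AR120: ids {11, 23, 25, 34} → SUM(credits * grade)=910
  CS101: ids {5, 32} → SUM(credits * grade)=249
  EN101: ids {1, 12, 17} → SUM(credits * grade)=1435
  HI100: ids {6, 33} → SUM(credits * grade)=544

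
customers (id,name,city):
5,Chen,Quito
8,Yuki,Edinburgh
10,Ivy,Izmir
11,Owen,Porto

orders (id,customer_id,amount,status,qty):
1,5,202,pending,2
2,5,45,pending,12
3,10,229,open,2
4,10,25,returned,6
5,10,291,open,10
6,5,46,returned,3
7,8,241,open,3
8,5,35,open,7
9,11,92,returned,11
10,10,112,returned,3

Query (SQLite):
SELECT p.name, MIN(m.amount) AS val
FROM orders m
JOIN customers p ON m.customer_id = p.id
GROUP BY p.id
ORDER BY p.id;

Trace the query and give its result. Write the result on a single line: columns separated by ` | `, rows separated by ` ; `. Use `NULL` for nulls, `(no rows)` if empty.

Chen | 35 ; Yuki | 241 ; Ivy | 25 ; Owen | 92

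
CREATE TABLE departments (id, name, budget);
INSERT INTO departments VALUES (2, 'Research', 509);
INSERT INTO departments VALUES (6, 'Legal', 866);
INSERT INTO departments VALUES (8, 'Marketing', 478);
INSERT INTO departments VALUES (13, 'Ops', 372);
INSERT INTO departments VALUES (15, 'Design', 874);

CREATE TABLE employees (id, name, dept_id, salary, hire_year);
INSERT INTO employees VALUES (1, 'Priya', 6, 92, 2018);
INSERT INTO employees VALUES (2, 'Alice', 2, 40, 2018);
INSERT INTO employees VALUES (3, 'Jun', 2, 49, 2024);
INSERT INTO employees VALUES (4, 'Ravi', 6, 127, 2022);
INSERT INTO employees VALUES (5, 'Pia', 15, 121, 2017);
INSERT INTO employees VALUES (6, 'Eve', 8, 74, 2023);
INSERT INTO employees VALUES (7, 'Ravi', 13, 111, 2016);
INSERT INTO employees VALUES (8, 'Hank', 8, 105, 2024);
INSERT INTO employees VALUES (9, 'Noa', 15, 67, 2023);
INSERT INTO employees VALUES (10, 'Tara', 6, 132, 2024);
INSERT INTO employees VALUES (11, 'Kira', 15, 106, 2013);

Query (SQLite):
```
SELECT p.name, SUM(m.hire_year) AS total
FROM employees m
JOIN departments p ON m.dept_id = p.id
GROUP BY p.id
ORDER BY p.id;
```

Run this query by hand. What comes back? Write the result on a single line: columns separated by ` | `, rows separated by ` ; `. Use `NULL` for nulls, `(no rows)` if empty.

Research | 4042 ; Legal | 6064 ; Marketing | 4047 ; Ops | 2016 ; Design | 6053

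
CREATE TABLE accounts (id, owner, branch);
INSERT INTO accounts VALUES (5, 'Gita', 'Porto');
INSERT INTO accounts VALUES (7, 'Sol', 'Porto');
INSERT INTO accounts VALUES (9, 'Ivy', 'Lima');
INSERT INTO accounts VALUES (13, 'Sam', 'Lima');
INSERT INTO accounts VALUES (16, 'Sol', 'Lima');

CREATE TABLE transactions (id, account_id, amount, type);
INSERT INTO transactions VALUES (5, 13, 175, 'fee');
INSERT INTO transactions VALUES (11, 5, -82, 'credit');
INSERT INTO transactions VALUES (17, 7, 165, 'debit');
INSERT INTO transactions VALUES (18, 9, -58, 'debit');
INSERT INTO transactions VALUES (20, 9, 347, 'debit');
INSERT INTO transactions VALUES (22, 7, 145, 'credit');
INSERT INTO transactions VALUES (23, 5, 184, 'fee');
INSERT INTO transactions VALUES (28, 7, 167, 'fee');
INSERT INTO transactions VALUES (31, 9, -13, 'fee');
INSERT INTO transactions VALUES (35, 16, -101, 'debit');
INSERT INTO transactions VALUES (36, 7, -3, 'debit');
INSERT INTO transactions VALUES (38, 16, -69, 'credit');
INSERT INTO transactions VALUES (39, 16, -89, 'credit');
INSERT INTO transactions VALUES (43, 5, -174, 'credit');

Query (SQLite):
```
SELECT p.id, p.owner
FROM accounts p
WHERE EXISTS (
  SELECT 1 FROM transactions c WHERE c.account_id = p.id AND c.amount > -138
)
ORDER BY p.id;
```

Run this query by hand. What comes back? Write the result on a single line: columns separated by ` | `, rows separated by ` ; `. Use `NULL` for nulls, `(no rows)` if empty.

For each accounts row, check whether any transactions with matching account_id has amount > -138.
Keep rows where that is true.

5 | Gita ; 7 | Sol ; 9 | Ivy ; 13 | Sam ; 16 | Sol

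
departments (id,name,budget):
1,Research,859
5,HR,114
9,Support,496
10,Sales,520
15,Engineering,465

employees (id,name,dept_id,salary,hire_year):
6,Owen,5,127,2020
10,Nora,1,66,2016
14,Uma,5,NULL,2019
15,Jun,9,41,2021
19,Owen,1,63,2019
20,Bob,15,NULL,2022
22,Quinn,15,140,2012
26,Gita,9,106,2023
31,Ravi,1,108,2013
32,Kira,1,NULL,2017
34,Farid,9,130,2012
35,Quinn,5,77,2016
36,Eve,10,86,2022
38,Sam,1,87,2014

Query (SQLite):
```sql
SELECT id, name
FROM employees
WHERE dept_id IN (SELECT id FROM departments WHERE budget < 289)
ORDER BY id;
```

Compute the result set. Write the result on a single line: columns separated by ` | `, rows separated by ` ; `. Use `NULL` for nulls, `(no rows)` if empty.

6 | Owen ; 14 | Uma ; 35 | Quinn

Inner query: departments.id where budget < 289.
Outer: keep employees rows whose dept_id is in that set.
Inner query → {5}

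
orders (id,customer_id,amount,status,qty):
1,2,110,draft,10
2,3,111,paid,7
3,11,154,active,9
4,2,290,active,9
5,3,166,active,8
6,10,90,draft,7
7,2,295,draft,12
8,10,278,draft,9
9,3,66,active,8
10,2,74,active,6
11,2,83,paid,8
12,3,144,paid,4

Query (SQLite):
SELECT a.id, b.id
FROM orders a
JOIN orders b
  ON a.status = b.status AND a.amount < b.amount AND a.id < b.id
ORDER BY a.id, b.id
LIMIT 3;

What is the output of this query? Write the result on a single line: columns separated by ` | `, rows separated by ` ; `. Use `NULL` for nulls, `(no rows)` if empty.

1 | 7 ; 1 | 8 ; 2 | 12

Pairs (a,b) with same status, a.amount < b.amount, a.id < b.id.
status groups: active:{3,4,5,9,10} draft:{1,6,7,8} paid:{2,11,12}
Ordered by (a.id, b.id); first 3.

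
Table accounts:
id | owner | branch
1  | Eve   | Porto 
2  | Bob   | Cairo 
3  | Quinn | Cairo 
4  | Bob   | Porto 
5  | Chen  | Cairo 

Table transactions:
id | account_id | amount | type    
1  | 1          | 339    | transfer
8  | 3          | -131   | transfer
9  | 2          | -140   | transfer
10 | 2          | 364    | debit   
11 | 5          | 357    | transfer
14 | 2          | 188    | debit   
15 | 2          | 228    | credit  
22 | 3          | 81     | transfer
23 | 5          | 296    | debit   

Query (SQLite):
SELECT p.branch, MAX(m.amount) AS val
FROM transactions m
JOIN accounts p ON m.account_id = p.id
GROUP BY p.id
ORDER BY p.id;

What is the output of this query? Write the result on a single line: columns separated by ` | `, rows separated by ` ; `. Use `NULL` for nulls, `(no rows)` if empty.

Porto | 339 ; Cairo | 364 ; Cairo | 81 ; Cairo | 357

Join each transactions row to its accounts via account_id.
Group joined rows by accounts.id; compute MAX(m.amount) per group.
  1: ids {1} → MAX(m.amount)=339
  2: ids {9, 10, 14, 15} → MAX(m.amount)=364
  3: ids {8, 22} → MAX(m.amount)=81
  5: ids {11, 23} → MAX(m.amount)=357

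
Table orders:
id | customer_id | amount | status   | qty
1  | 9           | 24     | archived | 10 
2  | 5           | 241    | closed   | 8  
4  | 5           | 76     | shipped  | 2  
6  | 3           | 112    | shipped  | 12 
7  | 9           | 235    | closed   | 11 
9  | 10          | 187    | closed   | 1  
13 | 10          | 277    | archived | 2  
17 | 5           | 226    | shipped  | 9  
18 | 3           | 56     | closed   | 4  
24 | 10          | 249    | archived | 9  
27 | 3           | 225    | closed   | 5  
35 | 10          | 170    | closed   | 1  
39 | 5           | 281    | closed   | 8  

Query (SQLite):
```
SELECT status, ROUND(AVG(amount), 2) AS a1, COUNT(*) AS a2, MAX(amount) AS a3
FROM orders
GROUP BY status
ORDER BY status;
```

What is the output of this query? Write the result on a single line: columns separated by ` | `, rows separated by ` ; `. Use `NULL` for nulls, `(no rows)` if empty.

Group orders by status.
Per group compute: ROUND(AVG(amount), 2), COUNT(*), MAX(amount).
  archived: ids {1, 13, 24} → ROUND(AVG(amount), 2)=183.33, COUNT(*)=3, MAX(amount)=277
  closed: ids {2, 7, 9, 18, 27, 35, 39} → ROUND(AVG(amount), 2)=199.29, COUNT(*)=7, MAX(amount)=281
  shipped: ids {4, 6, 17} → ROUND(AVG(amount), 2)=138, COUNT(*)=3, MAX(amount)=226

archived | 183.33 | 3 | 277 ; closed | 199.29 | 7 | 281 ; shipped | 138 | 3 | 226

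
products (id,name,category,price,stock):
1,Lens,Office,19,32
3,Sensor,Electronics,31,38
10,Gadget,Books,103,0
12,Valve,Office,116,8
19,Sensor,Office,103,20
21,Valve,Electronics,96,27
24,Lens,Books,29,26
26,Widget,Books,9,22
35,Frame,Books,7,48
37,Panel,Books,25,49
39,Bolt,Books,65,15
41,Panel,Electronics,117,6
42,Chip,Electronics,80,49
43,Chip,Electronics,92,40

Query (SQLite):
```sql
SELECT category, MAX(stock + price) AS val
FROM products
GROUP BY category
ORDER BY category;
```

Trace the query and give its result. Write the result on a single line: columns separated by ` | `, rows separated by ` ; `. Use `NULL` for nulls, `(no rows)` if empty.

Books | 103 ; Electronics | 132 ; Office | 124

For each row compute stock + price.
Group by category; take MAX of the expression per group.
  Books: ids {10, 24, 26, 35, 37, 39} → MAX(stock + price)=103
  Electronics: ids {3, 21, 41, 42, 43} → MAX(stock + price)=132
  Office: ids {1, 12, 19} → MAX(stock + price)=124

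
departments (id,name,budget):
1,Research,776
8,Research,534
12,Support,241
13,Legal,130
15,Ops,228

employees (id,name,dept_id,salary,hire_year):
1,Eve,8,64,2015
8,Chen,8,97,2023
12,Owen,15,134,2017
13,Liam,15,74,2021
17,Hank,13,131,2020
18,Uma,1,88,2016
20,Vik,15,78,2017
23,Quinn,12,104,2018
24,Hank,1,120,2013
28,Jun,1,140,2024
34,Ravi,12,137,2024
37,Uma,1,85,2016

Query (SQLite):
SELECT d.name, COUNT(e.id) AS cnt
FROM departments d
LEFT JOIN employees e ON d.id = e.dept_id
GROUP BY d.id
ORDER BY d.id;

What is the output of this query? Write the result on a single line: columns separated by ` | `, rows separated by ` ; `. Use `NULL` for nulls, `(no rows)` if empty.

Research | 4 ; Research | 2 ; Support | 2 ; Legal | 1 ; Ops | 3

LEFT JOIN keeps every departments row; unmatched ones get NULL for employees columns.
Group by departments.id and compute COUNT(e.id). COUNT(col) of an all-NULL group is 0.
  1: ids {18, 24, 28, 37} → COUNT(e.id)=4
  8: ids {1, 8} → COUNT(e.id)=2
  12: ids {23, 34} → COUNT(e.id)=2
  13: ids {17} → COUNT(e.id)=1
  15: ids {12, 13, 20} → COUNT(e.id)=3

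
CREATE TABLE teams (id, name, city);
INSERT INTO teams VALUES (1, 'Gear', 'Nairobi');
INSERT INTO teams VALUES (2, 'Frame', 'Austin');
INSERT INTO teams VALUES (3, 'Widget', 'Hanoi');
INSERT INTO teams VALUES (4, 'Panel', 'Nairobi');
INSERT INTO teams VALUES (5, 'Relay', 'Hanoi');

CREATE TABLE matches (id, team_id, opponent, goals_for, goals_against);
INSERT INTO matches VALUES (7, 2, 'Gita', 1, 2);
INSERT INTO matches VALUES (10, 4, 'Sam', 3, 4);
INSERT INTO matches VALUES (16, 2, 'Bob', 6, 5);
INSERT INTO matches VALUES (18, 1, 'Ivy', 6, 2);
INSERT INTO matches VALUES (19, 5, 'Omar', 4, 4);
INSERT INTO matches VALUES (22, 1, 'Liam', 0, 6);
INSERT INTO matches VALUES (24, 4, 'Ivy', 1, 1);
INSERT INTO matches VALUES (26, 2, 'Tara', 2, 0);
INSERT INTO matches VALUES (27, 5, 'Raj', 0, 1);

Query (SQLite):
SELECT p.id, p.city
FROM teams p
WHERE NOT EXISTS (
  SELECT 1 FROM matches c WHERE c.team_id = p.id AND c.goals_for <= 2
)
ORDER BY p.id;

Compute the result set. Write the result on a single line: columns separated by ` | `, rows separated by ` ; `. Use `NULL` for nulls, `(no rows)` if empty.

3 | Hanoi

For each teams row, check whether any matches with matching team_id has goals_for <= 2.
Keep rows where that is false.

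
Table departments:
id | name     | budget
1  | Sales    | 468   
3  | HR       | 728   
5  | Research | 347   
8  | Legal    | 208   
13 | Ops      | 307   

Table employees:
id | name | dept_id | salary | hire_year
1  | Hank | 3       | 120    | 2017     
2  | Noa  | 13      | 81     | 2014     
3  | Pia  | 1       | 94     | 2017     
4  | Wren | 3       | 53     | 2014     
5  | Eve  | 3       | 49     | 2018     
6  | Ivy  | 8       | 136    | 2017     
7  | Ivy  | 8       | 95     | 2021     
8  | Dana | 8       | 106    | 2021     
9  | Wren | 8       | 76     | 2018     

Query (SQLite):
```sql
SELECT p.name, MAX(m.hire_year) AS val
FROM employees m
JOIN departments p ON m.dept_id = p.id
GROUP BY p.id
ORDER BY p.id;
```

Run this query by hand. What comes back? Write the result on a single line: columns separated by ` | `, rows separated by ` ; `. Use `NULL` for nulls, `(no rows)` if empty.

Join each employees row to its departments via dept_id.
Group joined rows by departments.id; compute MAX(m.hire_year) per group.
  1: ids {3} → MAX(m.hire_year)=2017
  3: ids {1, 4, 5} → MAX(m.hire_year)=2018
  8: ids {6, 7, 8, 9} → MAX(m.hire_year)=2021
  13: ids {2} → MAX(m.hire_year)=2014

Sales | 2017 ; HR | 2018 ; Legal | 2021 ; Ops | 2014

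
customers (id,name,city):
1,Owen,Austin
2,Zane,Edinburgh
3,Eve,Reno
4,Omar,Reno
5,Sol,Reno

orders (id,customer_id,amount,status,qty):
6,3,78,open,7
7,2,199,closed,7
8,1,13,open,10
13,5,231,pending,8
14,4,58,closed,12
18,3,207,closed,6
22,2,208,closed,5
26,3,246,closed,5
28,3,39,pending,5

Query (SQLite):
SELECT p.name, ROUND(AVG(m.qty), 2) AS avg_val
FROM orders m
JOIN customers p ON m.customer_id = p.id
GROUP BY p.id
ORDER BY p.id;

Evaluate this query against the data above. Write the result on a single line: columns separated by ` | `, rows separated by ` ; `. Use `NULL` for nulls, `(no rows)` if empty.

Join each orders row to its customers via customer_id.
Group joined rows by customers.id; compute ROUND(AVG(m.qty), 2) per group.
  1: ids {8} → ROUND(AVG(m.qty), 2)=10
  2: ids {7, 22} → ROUND(AVG(m.qty), 2)=6
  3: ids {6, 18, 26, 28} → ROUND(AVG(m.qty), 2)=5.75
  4: ids {14} → ROUND(AVG(m.qty), 2)=12
  5: ids {13} → ROUND(AVG(m.qty), 2)=8

Owen | 10 ; Zane | 6 ; Eve | 5.75 ; Omar | 12 ; Sol | 8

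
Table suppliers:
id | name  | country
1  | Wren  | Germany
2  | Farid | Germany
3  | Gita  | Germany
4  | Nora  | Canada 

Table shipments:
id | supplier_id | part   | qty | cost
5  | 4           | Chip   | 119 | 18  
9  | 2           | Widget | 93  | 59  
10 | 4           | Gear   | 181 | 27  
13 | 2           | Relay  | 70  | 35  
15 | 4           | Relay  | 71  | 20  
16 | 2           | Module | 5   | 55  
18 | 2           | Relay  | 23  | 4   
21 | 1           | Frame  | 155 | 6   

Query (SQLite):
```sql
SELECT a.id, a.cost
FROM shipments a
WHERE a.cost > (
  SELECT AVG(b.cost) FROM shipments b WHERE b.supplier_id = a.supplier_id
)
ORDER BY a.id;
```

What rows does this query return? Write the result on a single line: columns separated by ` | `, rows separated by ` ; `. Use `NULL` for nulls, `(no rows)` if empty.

9 | 59 ; 10 | 27 ; 16 | 55

For each shipments row a, compute AVG(cost) over rows sharing a.supplier_id.
Keep row a if a.cost > that per-group AVG.
  supplier_id=1: AVG(cost) = 6.0
  supplier_id=2: AVG(cost) = 38.25
  supplier_id=4: AVG(cost) = 21.666667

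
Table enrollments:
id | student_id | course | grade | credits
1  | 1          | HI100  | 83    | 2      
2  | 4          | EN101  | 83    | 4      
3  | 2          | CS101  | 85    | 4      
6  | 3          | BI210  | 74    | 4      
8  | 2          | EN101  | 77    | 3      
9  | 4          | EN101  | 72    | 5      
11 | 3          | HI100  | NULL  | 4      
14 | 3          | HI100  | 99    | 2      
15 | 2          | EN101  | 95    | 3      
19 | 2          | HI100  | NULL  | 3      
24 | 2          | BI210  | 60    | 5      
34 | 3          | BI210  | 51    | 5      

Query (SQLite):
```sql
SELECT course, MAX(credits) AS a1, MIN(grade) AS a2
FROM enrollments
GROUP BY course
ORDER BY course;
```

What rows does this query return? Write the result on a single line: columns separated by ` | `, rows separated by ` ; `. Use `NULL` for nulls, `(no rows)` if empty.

BI210 | 5 | 51 ; CS101 | 4 | 85 ; EN101 | 5 | 72 ; HI100 | 4 | 83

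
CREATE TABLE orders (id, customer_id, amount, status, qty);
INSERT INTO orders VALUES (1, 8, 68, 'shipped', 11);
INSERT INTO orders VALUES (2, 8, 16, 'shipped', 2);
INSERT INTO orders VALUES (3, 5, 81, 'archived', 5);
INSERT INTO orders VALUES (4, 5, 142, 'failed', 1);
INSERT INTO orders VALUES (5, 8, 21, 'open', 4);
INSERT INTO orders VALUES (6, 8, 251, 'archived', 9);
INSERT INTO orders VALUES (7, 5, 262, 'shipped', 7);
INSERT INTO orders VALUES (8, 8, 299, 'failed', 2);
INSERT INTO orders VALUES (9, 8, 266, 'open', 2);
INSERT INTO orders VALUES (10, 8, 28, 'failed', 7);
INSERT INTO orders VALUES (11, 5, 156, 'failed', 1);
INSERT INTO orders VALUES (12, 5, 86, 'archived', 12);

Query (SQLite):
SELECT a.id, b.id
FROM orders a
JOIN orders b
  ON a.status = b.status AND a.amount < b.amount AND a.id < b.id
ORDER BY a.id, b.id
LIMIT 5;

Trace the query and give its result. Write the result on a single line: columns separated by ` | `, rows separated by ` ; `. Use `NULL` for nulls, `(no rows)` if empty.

Pairs (a,b) with same status, a.amount < b.amount, a.id < b.id.
status groups: archived:{3,6,12} failed:{4,8,10,11} open:{5,9} shipped:{1,2,7}
Ordered by (a.id, b.id); first 5.

1 | 7 ; 2 | 7 ; 3 | 6 ; 3 | 12 ; 4 | 8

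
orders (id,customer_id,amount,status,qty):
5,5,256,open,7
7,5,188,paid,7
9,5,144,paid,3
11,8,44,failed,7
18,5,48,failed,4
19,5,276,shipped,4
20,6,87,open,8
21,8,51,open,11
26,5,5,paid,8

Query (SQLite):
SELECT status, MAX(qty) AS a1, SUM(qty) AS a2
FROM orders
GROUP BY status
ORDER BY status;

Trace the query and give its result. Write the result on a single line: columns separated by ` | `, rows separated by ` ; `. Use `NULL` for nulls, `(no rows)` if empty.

failed | 7 | 11 ; open | 11 | 26 ; paid | 8 | 18 ; shipped | 4 | 4

Group orders by status.
Per group compute: MAX(qty), SUM(qty).
  failed: ids {11, 18} → MAX(qty)=7, SUM(qty)=11
  open: ids {5, 20, 21} → MAX(qty)=11, SUM(qty)=26
  paid: ids {7, 9, 26} → MAX(qty)=8, SUM(qty)=18
  shipped: ids {19} → MAX(qty)=4, SUM(qty)=4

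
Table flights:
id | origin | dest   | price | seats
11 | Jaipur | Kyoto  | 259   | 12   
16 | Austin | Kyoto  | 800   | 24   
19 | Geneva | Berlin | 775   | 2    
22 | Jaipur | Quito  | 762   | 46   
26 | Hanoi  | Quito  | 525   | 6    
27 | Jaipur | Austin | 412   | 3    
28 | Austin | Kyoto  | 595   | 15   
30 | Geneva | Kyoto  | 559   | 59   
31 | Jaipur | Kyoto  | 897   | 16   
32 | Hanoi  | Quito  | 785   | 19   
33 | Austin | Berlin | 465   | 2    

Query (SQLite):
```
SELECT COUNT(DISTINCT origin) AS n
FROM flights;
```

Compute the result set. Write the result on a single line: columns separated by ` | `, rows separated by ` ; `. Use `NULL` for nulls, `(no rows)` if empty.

4

Count distinct non-NULL origin values.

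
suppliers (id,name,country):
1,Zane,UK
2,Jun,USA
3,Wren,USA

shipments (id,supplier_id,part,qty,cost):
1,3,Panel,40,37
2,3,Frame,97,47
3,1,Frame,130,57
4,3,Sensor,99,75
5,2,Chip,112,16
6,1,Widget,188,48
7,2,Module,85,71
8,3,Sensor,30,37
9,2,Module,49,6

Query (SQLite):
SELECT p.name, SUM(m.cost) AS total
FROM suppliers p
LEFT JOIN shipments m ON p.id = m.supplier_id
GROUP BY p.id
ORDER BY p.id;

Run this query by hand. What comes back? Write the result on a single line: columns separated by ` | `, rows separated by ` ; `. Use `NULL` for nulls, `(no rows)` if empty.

LEFT JOIN keeps every suppliers row; unmatched ones get NULL for shipments columns.
Group by suppliers.id and compute SUM(m.cost). SUM over an all-NULL group is NULL.
  1: ids {3, 6} → SUM(m.cost)=105
  2: ids {5, 7, 9} → SUM(m.cost)=93
  3: ids {1, 2, 4, 8} → SUM(m.cost)=196

Zane | 105 ; Jun | 93 ; Wren | 196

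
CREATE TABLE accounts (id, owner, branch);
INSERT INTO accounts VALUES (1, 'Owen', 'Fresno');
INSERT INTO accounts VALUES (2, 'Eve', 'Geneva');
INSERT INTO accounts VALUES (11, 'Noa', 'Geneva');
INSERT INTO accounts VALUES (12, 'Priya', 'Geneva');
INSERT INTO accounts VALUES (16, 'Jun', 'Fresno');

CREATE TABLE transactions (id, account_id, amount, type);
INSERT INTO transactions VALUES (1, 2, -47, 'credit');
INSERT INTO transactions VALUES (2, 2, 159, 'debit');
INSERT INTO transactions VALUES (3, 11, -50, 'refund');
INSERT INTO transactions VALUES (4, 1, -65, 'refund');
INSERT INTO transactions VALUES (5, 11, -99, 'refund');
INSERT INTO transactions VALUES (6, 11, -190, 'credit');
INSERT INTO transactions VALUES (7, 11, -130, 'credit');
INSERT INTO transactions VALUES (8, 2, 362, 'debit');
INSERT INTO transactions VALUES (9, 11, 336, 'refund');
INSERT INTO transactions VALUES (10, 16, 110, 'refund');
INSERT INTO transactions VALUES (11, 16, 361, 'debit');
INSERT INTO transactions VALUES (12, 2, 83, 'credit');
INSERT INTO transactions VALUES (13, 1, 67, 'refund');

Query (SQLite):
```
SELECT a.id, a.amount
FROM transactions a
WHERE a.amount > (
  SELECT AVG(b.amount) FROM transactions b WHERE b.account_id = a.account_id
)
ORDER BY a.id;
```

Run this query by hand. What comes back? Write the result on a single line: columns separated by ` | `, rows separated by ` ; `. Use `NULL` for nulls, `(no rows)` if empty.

For each transactions row a, compute AVG(amount) over rows sharing a.account_id.
Keep row a if a.amount > that per-group AVG.
  account_id=1: AVG(amount) = 1.0
  account_id=2: AVG(amount) = 139.25
  account_id=11: AVG(amount) = -26.6
  account_id=16: AVG(amount) = 235.5

2 | 159 ; 8 | 362 ; 9 | 336 ; 11 | 361 ; 13 | 67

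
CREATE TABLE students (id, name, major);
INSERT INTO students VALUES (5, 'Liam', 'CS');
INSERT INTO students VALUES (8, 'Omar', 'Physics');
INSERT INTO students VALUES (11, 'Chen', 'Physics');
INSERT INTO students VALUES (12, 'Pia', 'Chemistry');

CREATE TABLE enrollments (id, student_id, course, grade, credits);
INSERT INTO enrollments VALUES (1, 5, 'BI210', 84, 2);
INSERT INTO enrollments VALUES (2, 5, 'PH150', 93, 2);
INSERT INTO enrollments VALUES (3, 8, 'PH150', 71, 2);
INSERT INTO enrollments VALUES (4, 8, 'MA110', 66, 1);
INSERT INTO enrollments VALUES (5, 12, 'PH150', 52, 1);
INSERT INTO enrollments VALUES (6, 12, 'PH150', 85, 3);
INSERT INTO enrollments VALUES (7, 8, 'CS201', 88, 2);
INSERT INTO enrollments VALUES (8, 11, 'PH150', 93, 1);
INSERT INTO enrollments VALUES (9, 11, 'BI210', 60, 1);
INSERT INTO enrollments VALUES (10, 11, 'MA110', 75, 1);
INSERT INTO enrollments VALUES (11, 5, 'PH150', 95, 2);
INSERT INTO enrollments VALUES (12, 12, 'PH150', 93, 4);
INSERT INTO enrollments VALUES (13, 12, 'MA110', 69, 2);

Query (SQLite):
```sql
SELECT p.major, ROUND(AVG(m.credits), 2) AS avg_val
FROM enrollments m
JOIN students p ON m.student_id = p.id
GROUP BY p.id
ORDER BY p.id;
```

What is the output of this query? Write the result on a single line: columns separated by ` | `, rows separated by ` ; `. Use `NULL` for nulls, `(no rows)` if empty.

Join each enrollments row to its students via student_id.
Group joined rows by students.id; compute ROUND(AVG(m.credits), 2) per group.
  5: ids {1, 2, 11} → ROUND(AVG(m.credits), 2)=2
  8: ids {3, 4, 7} → ROUND(AVG(m.credits), 2)=1.67
  11: ids {8, 9, 10} → ROUND(AVG(m.credits), 2)=1
  12: ids {5, 6, 12, 13} → ROUND(AVG(m.credits), 2)=2.5

CS | 2 ; Physics | 1.67 ; Physics | 1 ; Chemistry | 2.5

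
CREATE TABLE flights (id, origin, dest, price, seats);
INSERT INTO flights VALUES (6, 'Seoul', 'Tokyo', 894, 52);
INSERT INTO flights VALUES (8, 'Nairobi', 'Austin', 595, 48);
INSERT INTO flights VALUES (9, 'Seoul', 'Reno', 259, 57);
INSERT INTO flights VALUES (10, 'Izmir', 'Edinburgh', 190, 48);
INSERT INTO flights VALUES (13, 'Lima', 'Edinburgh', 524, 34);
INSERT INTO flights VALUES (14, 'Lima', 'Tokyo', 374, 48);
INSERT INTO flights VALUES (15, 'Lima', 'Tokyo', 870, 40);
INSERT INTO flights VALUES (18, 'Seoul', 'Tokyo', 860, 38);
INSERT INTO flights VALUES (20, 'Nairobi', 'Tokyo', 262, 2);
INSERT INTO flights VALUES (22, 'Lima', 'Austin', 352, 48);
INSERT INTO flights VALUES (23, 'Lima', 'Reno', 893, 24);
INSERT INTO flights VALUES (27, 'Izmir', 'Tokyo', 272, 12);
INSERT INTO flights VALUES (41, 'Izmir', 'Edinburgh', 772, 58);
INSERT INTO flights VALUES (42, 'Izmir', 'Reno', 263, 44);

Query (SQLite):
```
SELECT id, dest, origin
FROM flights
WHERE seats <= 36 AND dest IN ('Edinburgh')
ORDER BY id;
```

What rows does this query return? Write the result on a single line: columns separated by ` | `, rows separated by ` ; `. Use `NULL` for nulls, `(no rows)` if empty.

seats <= 36: ids {13, 20, 23, 27}
dest IN ('Edinburgh'): ids {10, 13, 41}
Combine with AND.

13 | Edinburgh | Lima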